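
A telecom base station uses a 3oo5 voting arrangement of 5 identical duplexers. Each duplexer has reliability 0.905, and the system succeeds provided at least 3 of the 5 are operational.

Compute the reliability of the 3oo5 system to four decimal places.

R = Σ_{i=3}^{5} C(5,i) p^i (1−p)^{5−i} with p = 0.905
C(5,3)·0.905^3·0.095^2 = 0.066895
C(5,4)·0.905^4·0.095^1 = 0.318631
C(5,5)·0.905^5·0.095^0 = 0.607076
Sum = 0.9926

0.9926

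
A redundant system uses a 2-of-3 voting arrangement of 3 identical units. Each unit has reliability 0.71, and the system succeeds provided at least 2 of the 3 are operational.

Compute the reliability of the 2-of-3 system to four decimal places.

0.7965

R = Σ_{i=2}^{3} C(3,i) p^i (1−p)^{3−i} with p = 0.71
C(3,2)·0.71^2·0.29^1 = 0.438567
C(3,3)·0.71^3·0.29^0 = 0.357911
Sum = 0.7965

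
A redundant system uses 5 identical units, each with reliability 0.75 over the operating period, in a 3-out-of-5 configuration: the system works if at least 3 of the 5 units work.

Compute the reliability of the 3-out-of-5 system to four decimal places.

0.8965

R = Σ_{i=3}^{5} C(5,i) p^i (1−p)^{5−i} with p = 0.75
C(5,3)·0.75^3·0.25^2 = 0.263672
C(5,4)·0.75^4·0.25^1 = 0.395508
C(5,5)·0.75^5·0.25^0 = 0.237305
Sum = 0.8965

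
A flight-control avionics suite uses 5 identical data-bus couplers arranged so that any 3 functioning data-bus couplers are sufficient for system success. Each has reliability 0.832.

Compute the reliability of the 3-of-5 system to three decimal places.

R = Σ_{i=3}^{5} C(5,i) p^i (1−p)^{5−i} with p = 0.832
C(5,3)·0.832^3·0.168^2 = 0.16255
C(5,4)·0.832^4·0.168^1 = 0.40251
C(5,5)·0.832^5·0.168^0 = 0.39867
Sum = 0.964

0.964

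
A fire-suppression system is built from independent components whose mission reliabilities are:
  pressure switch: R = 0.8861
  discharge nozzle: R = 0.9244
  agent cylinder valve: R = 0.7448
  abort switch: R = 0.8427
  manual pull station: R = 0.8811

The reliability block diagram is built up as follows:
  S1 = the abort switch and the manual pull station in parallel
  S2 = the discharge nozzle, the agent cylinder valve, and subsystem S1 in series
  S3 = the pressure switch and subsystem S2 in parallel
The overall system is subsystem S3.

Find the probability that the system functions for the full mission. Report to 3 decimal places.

0.963

Parallel (abort switch and manual pull station): 1 − (1 − 0.84270)(1 − 0.88110) = 0.98130
Series (discharge nozzle, agent cylinder valve, and [0.98130]): 0.92440 × 0.74480 × 0.98130 = 0.67562
Parallel (pressure switch and [0.67562]): 1 − (1 − 0.88610)(1 − 0.67562) = 0.963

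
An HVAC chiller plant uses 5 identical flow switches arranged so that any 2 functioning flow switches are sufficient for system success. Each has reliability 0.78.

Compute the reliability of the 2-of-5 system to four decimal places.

R = Σ_{i=2}^{5} C(5,i) p^i (1−p)^{5−i} with p = 0.78
C(5,2)·0.78^2·0.22^3 = 0.064782
C(5,3)·0.78^3·0.22^2 = 0.229683
C(5,4)·0.78^4·0.22^1 = 0.407166
C(5,5)·0.78^5·0.22^0 = 0.288717
Sum = 0.9903

0.9903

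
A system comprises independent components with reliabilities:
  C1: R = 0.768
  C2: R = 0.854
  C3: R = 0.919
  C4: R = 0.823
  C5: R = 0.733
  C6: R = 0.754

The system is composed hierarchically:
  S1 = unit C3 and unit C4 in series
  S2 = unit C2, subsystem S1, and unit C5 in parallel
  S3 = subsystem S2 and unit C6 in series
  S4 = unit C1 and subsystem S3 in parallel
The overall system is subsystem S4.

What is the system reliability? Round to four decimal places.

Series (C3 and C4): 0.919000 × 0.823000 = 0.756337
Parallel (C2, [0.756337], and C5): 1 − (1 − 0.854000)(1 − 0.756337)(1 − 0.733000) = 0.990502
Series ([0.990502] and C6): 0.990502 × 0.754000 = 0.746839
Parallel (C1 and [0.746839]): 1 − (1 − 0.768000)(1 − 0.746839) = 0.9413

0.9413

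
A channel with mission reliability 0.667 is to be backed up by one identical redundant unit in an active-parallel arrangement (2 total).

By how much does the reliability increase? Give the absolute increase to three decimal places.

R_before = 0.667
R_after = 1 − (1 − 0.667)^2 = 0.889
ΔR = 0.889 − 0.667 = 0.222

0.222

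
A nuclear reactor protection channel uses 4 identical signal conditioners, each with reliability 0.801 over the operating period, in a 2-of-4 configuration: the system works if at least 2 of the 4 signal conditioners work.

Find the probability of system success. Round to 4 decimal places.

0.9732

R = Σ_{i=2}^{4} C(4,i) p^i (1−p)^{4−i} with p = 0.801
C(4,2)·0.801^2·0.199^2 = 0.152448
C(4,3)·0.801^3·0.199^1 = 0.409082
C(4,4)·0.801^4·0.199^0 = 0.411652
Sum = 0.9732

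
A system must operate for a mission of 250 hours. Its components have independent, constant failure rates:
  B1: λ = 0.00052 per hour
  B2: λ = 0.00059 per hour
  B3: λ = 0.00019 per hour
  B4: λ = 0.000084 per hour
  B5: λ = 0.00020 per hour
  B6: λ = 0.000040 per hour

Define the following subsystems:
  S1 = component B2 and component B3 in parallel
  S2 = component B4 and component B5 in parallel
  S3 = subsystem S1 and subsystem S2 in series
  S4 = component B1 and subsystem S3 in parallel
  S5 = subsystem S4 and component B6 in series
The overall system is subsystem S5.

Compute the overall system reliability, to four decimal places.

R(B1) = exp(−0.00052 × 250) = 0.878095
R(B2) = exp(−0.00059 × 250) = 0.862862
R(B3) = exp(−0.00019 × 250) = 0.953610
R(B4) = exp(−0.000084 × 250) = 0.979219
R(B5) = exp(−0.00020 × 250) = 0.951229
R(B6) = exp(−0.000040 × 250) = 0.990050
Parallel (B2 and B3): 1 − (1 − 0.862862)(1 − 0.953610) = 0.993638
Parallel (B4 and B5): 1 − (1 − 0.979219)(1 − 0.951229) = 0.998986
Series ([0.993638] and [0.998986]): 0.993638 × 0.998986 = 0.992630
Parallel (B1 and [0.992630]): 1 − (1 − 0.878095)(1 − 0.992630) = 0.999102
Series ([0.999102] and B6): 0.999102 × 0.990050 = 0.9892

0.9892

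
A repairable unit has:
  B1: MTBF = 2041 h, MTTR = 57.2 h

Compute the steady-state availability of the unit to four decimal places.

A(B1) = MTBF/(MTBF+MTTR) = 2041/(2041+57.2) = 0.9727

0.9727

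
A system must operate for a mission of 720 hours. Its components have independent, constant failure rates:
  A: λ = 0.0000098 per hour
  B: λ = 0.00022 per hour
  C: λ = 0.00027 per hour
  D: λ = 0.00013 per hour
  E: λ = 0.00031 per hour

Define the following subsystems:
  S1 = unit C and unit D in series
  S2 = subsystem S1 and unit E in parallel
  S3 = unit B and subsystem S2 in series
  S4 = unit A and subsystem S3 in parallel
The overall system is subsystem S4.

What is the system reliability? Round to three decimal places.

0.999

R(A) = exp(−0.0000098 × 720) = 0.99297
R(B) = exp(−0.00022 × 720) = 0.85351
R(C) = exp(−0.00027 × 720) = 0.82333
R(D) = exp(−0.00013 × 720) = 0.91065
R(E) = exp(−0.00031 × 720) = 0.79995
Series (C and D): 0.82333 × 0.91065 = 0.74977
Parallel ([0.74977] and E): 1 − (1 − 0.74977)(1 − 0.79995) = 0.94994
Series (B and [0.94994]): 0.85351 × 0.94994 = 0.81078
Parallel (A and [0.81078]): 1 − (1 − 0.99297)(1 − 0.81078) = 0.999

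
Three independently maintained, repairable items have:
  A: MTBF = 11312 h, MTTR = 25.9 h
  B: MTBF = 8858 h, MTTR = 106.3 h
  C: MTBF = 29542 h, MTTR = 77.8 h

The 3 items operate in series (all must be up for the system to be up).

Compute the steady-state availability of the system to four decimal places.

0.9833

A(A) = MTBF/(MTBF+MTTR) = 11312/(11312+25.9) = 0.997716
A(B) = MTBF/(MTBF+MTTR) = 8858/(8858+106.3) = 0.988142
A(C) = MTBF/(MTBF+MTTR) = 29542/(29542+77.8) = 0.997373
Series availability: 0.997716 × 0.988142 × 0.997373 = 0.9833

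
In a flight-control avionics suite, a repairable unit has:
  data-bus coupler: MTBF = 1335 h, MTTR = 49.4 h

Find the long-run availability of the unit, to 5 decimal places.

A(data-bus coupler) = MTBF/(MTBF+MTTR) = 1335/(1335+49.4) = 0.96432

0.96432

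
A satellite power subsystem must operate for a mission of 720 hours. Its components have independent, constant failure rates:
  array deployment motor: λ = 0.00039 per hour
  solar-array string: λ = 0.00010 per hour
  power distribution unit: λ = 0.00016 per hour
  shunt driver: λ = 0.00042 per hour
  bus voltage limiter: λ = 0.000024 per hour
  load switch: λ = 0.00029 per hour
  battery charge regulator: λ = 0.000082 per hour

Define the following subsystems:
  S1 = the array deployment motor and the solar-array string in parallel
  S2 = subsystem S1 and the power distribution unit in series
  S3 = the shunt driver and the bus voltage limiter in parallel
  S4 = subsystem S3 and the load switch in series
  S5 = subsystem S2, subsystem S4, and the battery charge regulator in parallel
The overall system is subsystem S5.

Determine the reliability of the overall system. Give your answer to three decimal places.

R(array deployment motor) = exp(−0.00039 × 720) = 0.75518
R(solar-array string) = exp(−0.00010 × 720) = 0.93053
R(power distribution unit) = exp(−0.00016 × 720) = 0.89119
R(shunt driver) = exp(−0.00042 × 720) = 0.73904
R(bus voltage limiter) = exp(−0.000024 × 720) = 0.98287
R(load switch) = exp(−0.00029 × 720) = 0.81156
R(battery charge regulator) = exp(−0.000082 × 720) = 0.94267
Parallel (array deployment motor and solar-array string): 1 − (1 − 0.75518)(1 − 0.93053) = 0.98299
Series ([0.98299] and power distribution unit): 0.98299 × 0.89119 = 0.87603
Parallel (shunt driver and bus voltage limiter): 1 − (1 − 0.73904)(1 − 0.98287) = 0.99553
Series ([0.99553] and load switch): 0.99553 × 0.81156 = 0.80793
Parallel ([0.87603], [0.80793], and battery charge regulator): 1 − (1 − 0.87603)(1 − 0.80793)(1 − 0.94267) = 0.999

0.999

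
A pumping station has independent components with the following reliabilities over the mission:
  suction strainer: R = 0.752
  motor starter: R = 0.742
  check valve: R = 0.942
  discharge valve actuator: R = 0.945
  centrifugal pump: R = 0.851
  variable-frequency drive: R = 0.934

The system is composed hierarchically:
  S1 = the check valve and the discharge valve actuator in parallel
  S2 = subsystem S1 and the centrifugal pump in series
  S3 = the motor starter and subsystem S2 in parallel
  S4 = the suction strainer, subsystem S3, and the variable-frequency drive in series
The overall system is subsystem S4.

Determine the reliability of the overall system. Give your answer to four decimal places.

0.6749

Parallel (check valve and discharge valve actuator): 1 − (1 − 0.942000)(1 − 0.945000) = 0.996810
Series ([0.996810] and centrifugal pump): 0.996810 × 0.851000 = 0.848285
Parallel (motor starter and [0.848285]): 1 − (1 − 0.742000)(1 − 0.848285) = 0.960858
Series (suction strainer, [0.960858], and variable-frequency drive): 0.752000 × 0.960858 × 0.934000 = 0.6749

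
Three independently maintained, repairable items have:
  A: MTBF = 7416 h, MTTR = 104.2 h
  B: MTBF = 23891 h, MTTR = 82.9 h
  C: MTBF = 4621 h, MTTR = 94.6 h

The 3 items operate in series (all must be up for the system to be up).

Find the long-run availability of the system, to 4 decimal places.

A(A) = MTBF/(MTBF+MTTR) = 7416/(7416+104.2) = 0.986144
A(B) = MTBF/(MTBF+MTTR) = 23891/(23891+82.9) = 0.996542
A(C) = MTBF/(MTBF+MTTR) = 4621/(4621+94.6) = 0.979939
Series availability: 0.986144 × 0.996542 × 0.979939 = 0.9630

0.9630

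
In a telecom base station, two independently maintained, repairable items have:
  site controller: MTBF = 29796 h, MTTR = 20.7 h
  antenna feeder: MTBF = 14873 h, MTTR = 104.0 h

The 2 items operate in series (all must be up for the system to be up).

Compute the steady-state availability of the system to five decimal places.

A(site controller) = MTBF/(MTBF+MTTR) = 29796/(29796+20.7) = 0.999306
A(antenna feeder) = MTBF/(MTBF+MTTR) = 14873/(14873+104.0) = 0.993056
Series availability: 0.999306 × 0.993056 = 0.99237

0.99237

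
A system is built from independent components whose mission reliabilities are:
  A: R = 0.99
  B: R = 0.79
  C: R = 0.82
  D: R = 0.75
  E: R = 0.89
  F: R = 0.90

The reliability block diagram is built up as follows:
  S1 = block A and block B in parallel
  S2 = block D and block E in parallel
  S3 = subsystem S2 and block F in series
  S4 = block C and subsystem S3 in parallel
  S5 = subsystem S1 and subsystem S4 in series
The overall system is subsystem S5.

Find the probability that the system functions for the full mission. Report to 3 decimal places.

Parallel (A and B): 1 − (1 − 0.99000)(1 − 0.79000) = 0.99790
Parallel (D and E): 1 − (1 − 0.75000)(1 − 0.89000) = 0.97250
Series ([0.97250] and F): 0.97250 × 0.90000 = 0.87525
Parallel (C and [0.87525]): 1 − (1 − 0.82000)(1 − 0.87525) = 0.97755
Series ([0.99790] and [0.97755]): 0.99790 × 0.97755 = 0.975

0.975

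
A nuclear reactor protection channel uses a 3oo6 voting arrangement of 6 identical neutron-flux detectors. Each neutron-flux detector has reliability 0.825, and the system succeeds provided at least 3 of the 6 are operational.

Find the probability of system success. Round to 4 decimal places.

R = Σ_{i=3}^{6} C(6,i) p^i (1−p)^{6−i} with p = 0.825
C(6,3)·0.825^3·0.175^3 = 0.060187
C(6,4)·0.825^4·0.175^2 = 0.212806
C(6,5)·0.825^5·0.175^1 = 0.401291
C(6,6)·0.825^6·0.175^0 = 0.315300
Sum = 0.9896

0.9896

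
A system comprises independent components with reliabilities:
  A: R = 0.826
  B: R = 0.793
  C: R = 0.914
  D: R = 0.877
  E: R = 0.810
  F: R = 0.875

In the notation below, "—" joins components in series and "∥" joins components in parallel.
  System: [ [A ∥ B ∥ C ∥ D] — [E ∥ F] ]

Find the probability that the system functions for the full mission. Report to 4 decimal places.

0.9759

Parallel (A, B, C, and D): 1 − (1 − 0.826000)(1 − 0.793000)(1 − 0.914000)(1 − 0.877000) = 0.999619
Parallel (E and F): 1 − (1 − 0.810000)(1 − 0.875000) = 0.976250
Series ([0.999619] and [0.976250]): 0.999619 × 0.976250 = 0.9759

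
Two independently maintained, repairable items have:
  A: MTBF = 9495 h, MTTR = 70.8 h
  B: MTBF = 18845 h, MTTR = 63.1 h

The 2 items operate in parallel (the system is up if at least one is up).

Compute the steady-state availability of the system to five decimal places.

0.99998

A(A) = MTBF/(MTBF+MTTR) = 9495/(9495+70.8) = 0.992599
A(B) = MTBF/(MTBF+MTTR) = 18845/(18845+63.1) = 0.996663
Parallel availability: 1 − (1 − 0.992599)(1 − 0.996663) = 0.99998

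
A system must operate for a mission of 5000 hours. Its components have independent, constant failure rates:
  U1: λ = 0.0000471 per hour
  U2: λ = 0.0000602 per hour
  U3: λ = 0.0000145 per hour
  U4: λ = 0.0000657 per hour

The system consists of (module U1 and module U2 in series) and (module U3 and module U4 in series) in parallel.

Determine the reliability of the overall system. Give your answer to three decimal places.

0.863

R(U1) = exp(−0.0000471 × 5000) = 0.79018
R(U2) = exp(−0.0000602 × 5000) = 0.74008
R(U3) = exp(−0.0000145 × 5000) = 0.93007
R(U4) = exp(−0.0000657 × 5000) = 0.72000
Series (U1 and U2): 0.79018 × 0.74008 = 0.58480
Series (U3 and U4): 0.93007 × 0.72000 = 0.66965
Parallel ([0.58480] and [0.66965]): 1 − (1 − 0.58480)(1 − 0.66965) = 0.863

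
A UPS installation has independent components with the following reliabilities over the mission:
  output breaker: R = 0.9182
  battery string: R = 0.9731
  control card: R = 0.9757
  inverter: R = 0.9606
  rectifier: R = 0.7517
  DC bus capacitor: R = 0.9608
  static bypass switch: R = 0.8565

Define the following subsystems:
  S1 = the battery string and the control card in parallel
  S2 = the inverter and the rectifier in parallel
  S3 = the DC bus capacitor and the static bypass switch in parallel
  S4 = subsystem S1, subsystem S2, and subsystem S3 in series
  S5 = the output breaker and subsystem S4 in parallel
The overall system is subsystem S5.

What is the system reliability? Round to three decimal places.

0.999

Parallel (battery string and control card): 1 − (1 − 0.97310)(1 − 0.97570) = 0.99935
Parallel (inverter and rectifier): 1 − (1 − 0.96060)(1 − 0.75170) = 0.99022
Parallel (DC bus capacitor and static bypass switch): 1 − (1 − 0.96080)(1 − 0.85650) = 0.99437
Series ([0.99935], [0.99022], and [0.99437]): 0.99935 × 0.99022 × 0.99437 = 0.98401
Parallel (output breaker and [0.98401]): 1 − (1 − 0.91820)(1 − 0.98401) = 0.999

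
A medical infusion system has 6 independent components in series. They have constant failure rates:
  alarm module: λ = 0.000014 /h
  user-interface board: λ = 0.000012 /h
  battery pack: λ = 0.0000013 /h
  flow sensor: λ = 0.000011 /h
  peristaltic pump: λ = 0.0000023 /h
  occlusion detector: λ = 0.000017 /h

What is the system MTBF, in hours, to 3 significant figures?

Series of exponential components: λ_sys = Σ λ_i
λ_sys = 0.000014 + 0.000012 + 0.0000013 + 0.000011 + 0.0000023 + 0.000017 = 5.7600e-05 /h
MTBF = 1 / λ_sys = 17400 h

17400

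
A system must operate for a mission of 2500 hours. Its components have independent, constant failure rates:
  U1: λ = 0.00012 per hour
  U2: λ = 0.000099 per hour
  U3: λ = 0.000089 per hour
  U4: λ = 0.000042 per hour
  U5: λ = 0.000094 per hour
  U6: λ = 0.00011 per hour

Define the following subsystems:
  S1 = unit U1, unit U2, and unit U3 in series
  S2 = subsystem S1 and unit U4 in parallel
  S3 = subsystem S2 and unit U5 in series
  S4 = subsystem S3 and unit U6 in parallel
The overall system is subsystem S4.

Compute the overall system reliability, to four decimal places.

0.9395

R(U1) = exp(−0.00012 × 2500) = 0.740818
R(U2) = exp(−0.000099 × 2500) = 0.780750
R(U3) = exp(−0.000089 × 2500) = 0.800515
R(U4) = exp(−0.000042 × 2500) = 0.900325
R(U5) = exp(−0.000094 × 2500) = 0.790571
R(U6) = exp(−0.00011 × 2500) = 0.759572
Series (U1, U2, and U3): 0.740818 × 0.780750 × 0.800515 = 0.463013
Parallel ([0.463013] and U4): 1 − (1 − 0.463013)(1 − 0.900325) = 0.946476
Series ([0.946476] and U5): 0.946476 × 0.790571 = 0.748256
Parallel ([0.748256] and U6): 1 − (1 − 0.748256)(1 − 0.759572) = 0.9395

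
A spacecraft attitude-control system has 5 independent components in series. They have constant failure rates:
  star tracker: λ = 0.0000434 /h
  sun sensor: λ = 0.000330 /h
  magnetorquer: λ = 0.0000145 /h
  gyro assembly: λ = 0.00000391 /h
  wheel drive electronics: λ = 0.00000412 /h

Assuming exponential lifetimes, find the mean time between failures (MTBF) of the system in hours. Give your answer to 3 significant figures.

2530

Series of exponential components: λ_sys = Σ λ_i
λ_sys = 0.0000434 + 0.000330 + 0.0000145 + 0.00000391 + 0.00000412 = 3.9593e-04 /h
MTBF = 1 / λ_sys = 2530 h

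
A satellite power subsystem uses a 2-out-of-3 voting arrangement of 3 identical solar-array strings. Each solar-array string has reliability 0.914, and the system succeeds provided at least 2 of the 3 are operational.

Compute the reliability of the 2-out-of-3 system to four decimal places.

0.9791

R = Σ_{i=2}^{3} C(3,i) p^i (1−p)^{3−i} with p = 0.914
C(3,2)·0.914^2·0.086^1 = 0.215532
C(3,3)·0.914^3·0.086^0 = 0.763552
Sum = 0.9791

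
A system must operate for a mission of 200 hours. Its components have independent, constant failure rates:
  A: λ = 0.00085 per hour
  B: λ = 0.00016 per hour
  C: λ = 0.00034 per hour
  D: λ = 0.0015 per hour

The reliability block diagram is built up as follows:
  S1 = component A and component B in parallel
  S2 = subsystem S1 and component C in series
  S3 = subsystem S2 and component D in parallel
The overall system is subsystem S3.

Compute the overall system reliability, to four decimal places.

R(A) = exp(−0.00085 × 200) = 0.843665
R(B) = exp(−0.00016 × 200) = 0.968507
R(C) = exp(−0.00034 × 200) = 0.934260
R(D) = exp(−0.0015 × 200) = 0.740818
Parallel (A and B): 1 − (1 − 0.843665)(1 − 0.968507) = 0.995077
Series ([0.995077] and C): 0.995077 × 0.934260 = 0.929661
Parallel ([0.929661] and D): 1 − (1 − 0.929661)(1 − 0.740818) = 0.9818

0.9818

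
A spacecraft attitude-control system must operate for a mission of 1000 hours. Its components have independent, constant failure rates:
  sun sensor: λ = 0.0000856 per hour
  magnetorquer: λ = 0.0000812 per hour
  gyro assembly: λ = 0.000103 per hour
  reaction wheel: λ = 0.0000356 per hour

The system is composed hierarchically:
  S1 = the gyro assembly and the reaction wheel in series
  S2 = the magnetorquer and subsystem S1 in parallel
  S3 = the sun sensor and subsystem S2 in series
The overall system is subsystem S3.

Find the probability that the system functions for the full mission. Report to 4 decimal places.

R(sun sensor) = exp(−0.0000856 × 1000) = 0.917961
R(magnetorquer) = exp(−0.0000812 × 1000) = 0.922009
R(gyro assembly) = exp(−0.000103 × 1000) = 0.902127
R(reaction wheel) = exp(−0.0000356 × 1000) = 0.965026
Series (gyro assembly and reaction wheel): 0.902127 × 0.965026 = 0.870576
Parallel (magnetorquer and [0.870576]): 1 − (1 − 0.922009)(1 − 0.870576) = 0.989906
Series (sun sensor and [0.989906]): 0.917961 × 0.989906 = 0.9087

0.9087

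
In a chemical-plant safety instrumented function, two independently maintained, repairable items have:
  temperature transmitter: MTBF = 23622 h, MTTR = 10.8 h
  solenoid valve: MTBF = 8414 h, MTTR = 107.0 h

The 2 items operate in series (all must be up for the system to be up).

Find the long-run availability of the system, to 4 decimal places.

0.9870

A(temperature transmitter) = MTBF/(MTBF+MTTR) = 23622/(23622+10.8) = 0.999543
A(solenoid valve) = MTBF/(MTBF+MTTR) = 8414/(8414+107.0) = 0.987443
Series availability: 0.999543 × 0.987443 = 0.9870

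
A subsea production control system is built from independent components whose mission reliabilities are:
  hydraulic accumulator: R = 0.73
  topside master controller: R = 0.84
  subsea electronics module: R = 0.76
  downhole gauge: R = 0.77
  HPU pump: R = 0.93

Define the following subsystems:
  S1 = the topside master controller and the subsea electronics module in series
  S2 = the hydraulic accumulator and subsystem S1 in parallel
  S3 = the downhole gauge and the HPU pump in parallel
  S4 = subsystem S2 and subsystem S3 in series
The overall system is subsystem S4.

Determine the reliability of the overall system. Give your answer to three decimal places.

Series (topside master controller and subsea electronics module): 0.84000 × 0.76000 = 0.63840
Parallel (hydraulic accumulator and [0.63840]): 1 − (1 − 0.73000)(1 − 0.63840) = 0.90237
Parallel (downhole gauge and HPU pump): 1 − (1 − 0.77000)(1 − 0.93000) = 0.98390
Series ([0.90237] and [0.98390]): 0.90237 × 0.98390 = 0.888

0.888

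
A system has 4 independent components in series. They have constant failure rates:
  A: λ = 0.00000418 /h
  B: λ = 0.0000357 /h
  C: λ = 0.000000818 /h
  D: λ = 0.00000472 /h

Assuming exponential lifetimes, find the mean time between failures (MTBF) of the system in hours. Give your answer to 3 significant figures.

22000

Series of exponential components: λ_sys = Σ λ_i
λ_sys = 0.00000418 + 0.0000357 + 0.000000818 + 0.00000472 = 4.5418e-05 /h
MTBF = 1 / λ_sys = 22000 h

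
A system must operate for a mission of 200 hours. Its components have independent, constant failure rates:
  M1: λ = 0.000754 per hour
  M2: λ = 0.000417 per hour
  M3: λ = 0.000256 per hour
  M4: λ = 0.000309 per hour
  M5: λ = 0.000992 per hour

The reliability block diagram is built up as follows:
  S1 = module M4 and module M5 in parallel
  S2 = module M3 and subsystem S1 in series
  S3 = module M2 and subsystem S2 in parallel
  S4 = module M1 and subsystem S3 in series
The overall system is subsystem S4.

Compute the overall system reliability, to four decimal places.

R(M1) = exp(−0.000754 × 200) = 0.860020
R(M2) = exp(−0.000417 × 200) = 0.919983
R(M3) = exp(−0.000256 × 200) = 0.950089
R(M4) = exp(−0.000309 × 200) = 0.940071
R(M5) = exp(−0.000992 × 200) = 0.820042
Parallel (M4 and M5): 1 − (1 − 0.940071)(1 − 0.820042) = 0.989215
Series (M3 and [0.989215]): 0.950089 × 0.989215 = 0.939842
Parallel (M2 and [0.939842]): 1 − (1 − 0.919983)(1 − 0.939842) = 0.995186
Series (M1 and [0.995186]): 0.860020 × 0.995186 = 0.8559

0.8559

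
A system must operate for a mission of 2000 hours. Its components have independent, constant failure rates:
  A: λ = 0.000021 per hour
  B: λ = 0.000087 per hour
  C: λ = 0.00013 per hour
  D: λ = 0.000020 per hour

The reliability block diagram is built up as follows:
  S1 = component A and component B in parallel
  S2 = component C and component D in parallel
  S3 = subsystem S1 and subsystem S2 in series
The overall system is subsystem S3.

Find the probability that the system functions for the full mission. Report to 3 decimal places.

0.985

R(A) = exp(−0.000021 × 2000) = 0.95887
R(B) = exp(−0.000087 × 2000) = 0.84030
R(C) = exp(−0.00013 × 2000) = 0.77105
R(D) = exp(−0.000020 × 2000) = 0.96079
Parallel (A and B): 1 − (1 − 0.95887)(1 − 0.84030) = 0.99343
Parallel (C and D): 1 − (1 − 0.77105)(1 − 0.96079) = 0.99102
Series ([0.99343] and [0.99102]): 0.99343 × 0.99102 = 0.985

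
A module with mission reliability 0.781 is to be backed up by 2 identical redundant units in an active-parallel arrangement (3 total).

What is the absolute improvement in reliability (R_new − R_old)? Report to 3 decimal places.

0.208

R_before = 0.781
R_after = 1 − (1 − 0.781)^3 = 0.989
ΔR = 0.989 − 0.781 = 0.208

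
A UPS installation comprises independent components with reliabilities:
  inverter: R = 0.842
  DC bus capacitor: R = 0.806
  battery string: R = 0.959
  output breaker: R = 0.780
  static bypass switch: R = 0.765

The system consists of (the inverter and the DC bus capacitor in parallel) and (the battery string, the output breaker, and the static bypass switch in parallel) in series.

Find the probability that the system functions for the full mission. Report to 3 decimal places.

Parallel (inverter and DC bus capacitor): 1 − (1 − 0.84200)(1 − 0.80600) = 0.96935
Parallel (battery string, output breaker, and static bypass switch): 1 − (1 − 0.95900)(1 − 0.78000)(1 − 0.76500) = 0.99788
Series ([0.96935] and [0.99788]): 0.96935 × 0.99788 = 0.967

0.967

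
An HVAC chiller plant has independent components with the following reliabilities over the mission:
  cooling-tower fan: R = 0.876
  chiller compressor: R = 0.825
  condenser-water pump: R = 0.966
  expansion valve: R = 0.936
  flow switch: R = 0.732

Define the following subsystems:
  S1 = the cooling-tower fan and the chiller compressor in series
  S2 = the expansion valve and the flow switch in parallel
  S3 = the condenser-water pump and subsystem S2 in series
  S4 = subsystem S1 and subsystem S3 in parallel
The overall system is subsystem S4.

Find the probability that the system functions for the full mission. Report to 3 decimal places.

Series (cooling-tower fan and chiller compressor): 0.87600 × 0.82500 = 0.72270
Parallel (expansion valve and flow switch): 1 − (1 − 0.93600)(1 − 0.73200) = 0.98285
Series (condenser-water pump and [0.98285]): 0.96600 × 0.98285 = 0.94943
Parallel ([0.72270] and [0.94943]): 1 − (1 − 0.72270)(1 − 0.94943) = 0.986

0.986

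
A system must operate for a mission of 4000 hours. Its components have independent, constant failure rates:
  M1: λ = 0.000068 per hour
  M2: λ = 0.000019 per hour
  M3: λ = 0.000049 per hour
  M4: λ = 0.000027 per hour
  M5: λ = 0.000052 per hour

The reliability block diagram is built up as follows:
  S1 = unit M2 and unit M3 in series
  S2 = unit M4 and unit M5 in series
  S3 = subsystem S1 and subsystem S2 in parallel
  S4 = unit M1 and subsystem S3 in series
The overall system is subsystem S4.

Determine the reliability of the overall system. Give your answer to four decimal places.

R(M1) = exp(−0.000068 × 4000) = 0.761854
R(M2) = exp(−0.000019 × 4000) = 0.926816
R(M3) = exp(−0.000049 × 4000) = 0.822012
R(M4) = exp(−0.000027 × 4000) = 0.897628
R(M5) = exp(−0.000052 × 4000) = 0.812207
Series (M2 and M3): 0.926816 × 0.822012 = 0.761854
Series (M4 and M5): 0.897628 × 0.812207 = 0.729060
Parallel ([0.761854] and [0.729060]): 1 − (1 − 0.761854)(1 − 0.729060) = 0.935477
Series (M1 and [0.935477]): 0.761854 × 0.935477 = 0.7127

0.7127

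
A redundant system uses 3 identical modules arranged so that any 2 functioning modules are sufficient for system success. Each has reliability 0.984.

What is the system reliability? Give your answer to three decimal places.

0.999

R = Σ_{i=2}^{3} C(3,i) p^i (1−p)^{3−i} with p = 0.984
C(3,2)·0.984^2·0.016^1 = 0.04648
C(3,3)·0.984^3·0.016^0 = 0.95276
Sum = 0.999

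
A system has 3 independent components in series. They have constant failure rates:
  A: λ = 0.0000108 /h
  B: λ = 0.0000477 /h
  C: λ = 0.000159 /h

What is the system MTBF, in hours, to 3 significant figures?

4600

Series of exponential components: λ_sys = Σ λ_i
λ_sys = 0.0000108 + 0.0000477 + 0.000159 = 2.1750e-04 /h
MTBF = 1 / λ_sys = 4600 h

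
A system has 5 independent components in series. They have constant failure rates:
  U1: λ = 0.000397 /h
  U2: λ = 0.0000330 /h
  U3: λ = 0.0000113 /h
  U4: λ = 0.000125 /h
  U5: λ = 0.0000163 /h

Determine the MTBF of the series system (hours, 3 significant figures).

Series of exponential components: λ_sys = Σ λ_i
λ_sys = 0.000397 + 0.0000330 + 0.0000113 + 0.000125 + 0.0000163 = 5.8260e-04 /h
MTBF = 1 / λ_sys = 1720 h

1720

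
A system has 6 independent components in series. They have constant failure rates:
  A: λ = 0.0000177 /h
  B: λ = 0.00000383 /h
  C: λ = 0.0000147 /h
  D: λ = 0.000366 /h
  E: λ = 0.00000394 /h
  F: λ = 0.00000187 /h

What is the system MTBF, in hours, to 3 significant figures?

2450

Series of exponential components: λ_sys = Σ λ_i
λ_sys = 0.0000177 + 0.00000383 + 0.0000147 + 0.000366 + 0.00000394 + 0.00000187 = 4.0804e-04 /h
MTBF = 1 / λ_sys = 2450 h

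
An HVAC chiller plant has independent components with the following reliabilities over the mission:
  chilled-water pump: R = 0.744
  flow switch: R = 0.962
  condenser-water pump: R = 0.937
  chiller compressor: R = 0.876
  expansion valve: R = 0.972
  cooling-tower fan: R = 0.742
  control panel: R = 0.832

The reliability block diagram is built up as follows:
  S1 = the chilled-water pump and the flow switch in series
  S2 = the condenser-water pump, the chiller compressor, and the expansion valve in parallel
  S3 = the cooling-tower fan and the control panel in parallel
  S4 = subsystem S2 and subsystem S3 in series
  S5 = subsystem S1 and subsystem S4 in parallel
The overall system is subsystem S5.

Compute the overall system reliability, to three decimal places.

0.988

Series (chilled-water pump and flow switch): 0.74400 × 0.96200 = 0.71573
Parallel (condenser-water pump, chiller compressor, and expansion valve): 1 − (1 − 0.93700)(1 − 0.87600)(1 − 0.97200) = 0.99978
Parallel (cooling-tower fan and control panel): 1 − (1 − 0.74200)(1 − 0.83200) = 0.95666
Series ([0.99978] and [0.95666]): 0.99978 × 0.95666 = 0.95645
Parallel ([0.71573] and [0.95645]): 1 − (1 − 0.71573)(1 − 0.95645) = 0.988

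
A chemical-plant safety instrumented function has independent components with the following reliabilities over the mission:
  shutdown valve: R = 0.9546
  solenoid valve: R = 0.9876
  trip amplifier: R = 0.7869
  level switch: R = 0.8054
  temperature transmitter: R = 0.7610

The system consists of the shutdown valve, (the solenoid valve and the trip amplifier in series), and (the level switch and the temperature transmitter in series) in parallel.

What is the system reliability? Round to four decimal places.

Series (solenoid valve and trip amplifier): 0.987600 × 0.786900 = 0.777142
Series (level switch and temperature transmitter): 0.805400 × 0.761000 = 0.612909
Parallel (shutdown valve, [0.777142], and [0.612909]): 1 − (1 − 0.954600)(1 − 0.777142)(1 − 0.612909) = 0.9961

0.9961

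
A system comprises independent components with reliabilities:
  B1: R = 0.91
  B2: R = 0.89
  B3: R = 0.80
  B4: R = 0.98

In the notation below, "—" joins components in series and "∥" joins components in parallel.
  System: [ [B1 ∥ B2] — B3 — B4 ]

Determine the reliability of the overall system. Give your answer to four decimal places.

0.7762

Parallel (B1 and B2): 1 − (1 − 0.910000)(1 − 0.890000) = 0.990100
Series ([0.990100], B3, and B4): 0.990100 × 0.800000 × 0.980000 = 0.7762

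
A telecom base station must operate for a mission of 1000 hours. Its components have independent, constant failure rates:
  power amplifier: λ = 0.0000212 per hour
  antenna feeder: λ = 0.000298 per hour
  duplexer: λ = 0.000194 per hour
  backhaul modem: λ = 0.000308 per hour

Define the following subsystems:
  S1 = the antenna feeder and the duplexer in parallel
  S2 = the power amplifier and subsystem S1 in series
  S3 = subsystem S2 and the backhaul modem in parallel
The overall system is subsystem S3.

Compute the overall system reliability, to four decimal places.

R(power amplifier) = exp(−0.0000212 × 1000) = 0.979023
R(antenna feeder) = exp(−0.000298 × 1000) = 0.742301
R(duplexer) = exp(−0.000194 × 1000) = 0.823658
R(backhaul modem) = exp(−0.000308 × 1000) = 0.734915
Parallel (antenna feeder and duplexer): 1 − (1 − 0.742301)(1 − 0.823658) = 0.954557
Series (power amplifier and [0.954557]): 0.979023 × 0.954557 = 0.934533
Parallel ([0.934533] and backhaul modem): 1 − (1 − 0.934533)(1 − 0.734915) = 0.9826

0.9826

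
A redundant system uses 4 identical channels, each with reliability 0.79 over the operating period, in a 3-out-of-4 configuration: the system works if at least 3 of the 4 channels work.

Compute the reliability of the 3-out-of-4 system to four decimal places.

0.8037

R = Σ_{i=3}^{4} C(4,i) p^i (1−p)^{4−i} with p = 0.79
C(4,3)·0.79^3·0.21^1 = 0.414153
C(4,4)·0.79^4·0.21^0 = 0.389501
Sum = 0.8037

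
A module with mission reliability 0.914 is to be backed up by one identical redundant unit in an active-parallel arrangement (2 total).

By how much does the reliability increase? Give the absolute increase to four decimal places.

0.0786

R_before = 0.914
R_after = 1 − (1 − 0.914)^2 = 0.9926
ΔR = 0.9926 − 0.914 = 0.0786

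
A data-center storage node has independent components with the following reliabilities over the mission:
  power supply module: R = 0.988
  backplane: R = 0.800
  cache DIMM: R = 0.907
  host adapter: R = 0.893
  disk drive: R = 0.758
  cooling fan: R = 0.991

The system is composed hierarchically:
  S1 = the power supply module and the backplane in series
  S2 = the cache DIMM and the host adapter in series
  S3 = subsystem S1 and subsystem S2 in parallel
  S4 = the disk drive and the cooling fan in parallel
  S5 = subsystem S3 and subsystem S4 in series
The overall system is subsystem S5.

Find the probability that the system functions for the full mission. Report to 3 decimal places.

Series (power supply module and backplane): 0.98800 × 0.80000 = 0.79040
Series (cache DIMM and host adapter): 0.90700 × 0.89300 = 0.80995
Parallel ([0.79040] and [0.80995]): 1 − (1 − 0.79040)(1 − 0.80995) = 0.96017
Parallel (disk drive and cooling fan): 1 − (1 − 0.75800)(1 − 0.99100) = 0.99782
Series ([0.96017] and [0.99782]): 0.96017 × 0.99782 = 0.958

0.958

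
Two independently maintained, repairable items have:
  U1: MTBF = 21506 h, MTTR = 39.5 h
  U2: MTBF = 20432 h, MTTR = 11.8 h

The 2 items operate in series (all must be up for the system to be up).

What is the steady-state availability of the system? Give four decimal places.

0.9976

A(U1) = MTBF/(MTBF+MTTR) = 21506/(21506+39.5) = 0.998167
A(U2) = MTBF/(MTBF+MTTR) = 20432/(20432+11.8) = 0.999423
Series availability: 0.998167 × 0.999423 = 0.9976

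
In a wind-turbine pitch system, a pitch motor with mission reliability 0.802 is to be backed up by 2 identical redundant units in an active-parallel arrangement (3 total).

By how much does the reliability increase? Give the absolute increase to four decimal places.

0.1902

R_before = 0.802
R_after = 1 − (1 − 0.802)^3 = 0.9922
ΔR = 0.9922 − 0.802 = 0.1902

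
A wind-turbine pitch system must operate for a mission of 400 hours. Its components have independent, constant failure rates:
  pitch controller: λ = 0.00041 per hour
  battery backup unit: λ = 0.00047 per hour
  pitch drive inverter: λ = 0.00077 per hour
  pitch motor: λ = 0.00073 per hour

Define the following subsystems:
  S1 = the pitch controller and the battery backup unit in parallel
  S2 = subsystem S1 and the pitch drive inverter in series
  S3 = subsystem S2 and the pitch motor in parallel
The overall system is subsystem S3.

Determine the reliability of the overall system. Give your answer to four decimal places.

R(pitch controller) = exp(−0.00041 × 400) = 0.848742
R(battery backup unit) = exp(−0.00047 × 400) = 0.828615
R(pitch drive inverter) = exp(−0.00077 × 400) = 0.734915
R(pitch motor) = exp(−0.00073 × 400) = 0.746769
Parallel (pitch controller and battery backup unit): 1 − (1 − 0.848742)(1 − 0.828615) = 0.974077
Series ([0.974077] and pitch drive inverter): 0.974077 × 0.734915 = 0.715864
Parallel ([0.715864] and pitch motor): 1 − (1 − 0.715864)(1 − 0.746769) = 0.9280

0.9280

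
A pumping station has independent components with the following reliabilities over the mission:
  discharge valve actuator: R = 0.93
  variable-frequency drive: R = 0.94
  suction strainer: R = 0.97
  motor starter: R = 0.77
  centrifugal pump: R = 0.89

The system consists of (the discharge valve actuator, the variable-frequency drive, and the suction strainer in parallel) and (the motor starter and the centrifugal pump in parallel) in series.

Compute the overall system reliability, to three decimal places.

0.975

Parallel (discharge valve actuator, variable-frequency drive, and suction strainer): 1 − (1 − 0.93000)(1 − 0.94000)(1 − 0.97000) = 0.99987
Parallel (motor starter and centrifugal pump): 1 − (1 − 0.77000)(1 − 0.89000) = 0.97470
Series ([0.99987] and [0.97470]): 0.99987 × 0.97470 = 0.975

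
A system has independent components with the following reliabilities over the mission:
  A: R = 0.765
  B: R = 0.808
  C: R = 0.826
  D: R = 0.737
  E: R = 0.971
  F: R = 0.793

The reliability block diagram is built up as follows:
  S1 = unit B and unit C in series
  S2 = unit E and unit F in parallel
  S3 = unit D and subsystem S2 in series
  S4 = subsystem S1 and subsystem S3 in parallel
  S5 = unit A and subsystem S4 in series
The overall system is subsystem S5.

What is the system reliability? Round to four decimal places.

0.6970

Series (B and C): 0.808000 × 0.826000 = 0.667408
Parallel (E and F): 1 − (1 − 0.971000)(1 − 0.793000) = 0.993997
Series (D and [0.993997]): 0.737000 × 0.993997 = 0.732576
Parallel ([0.667408] and [0.732576]): 1 − (1 − 0.667408)(1 − 0.732576) = 0.911057
Series (A and [0.911057]): 0.765000 × 0.911057 = 0.6970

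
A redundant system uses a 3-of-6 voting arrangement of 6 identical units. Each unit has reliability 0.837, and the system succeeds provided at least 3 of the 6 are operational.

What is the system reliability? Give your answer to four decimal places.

R = Σ_{i=3}^{6} C(6,i) p^i (1−p)^{6−i} with p = 0.837
C(6,3)·0.837^3·0.163^3 = 0.050789
C(6,4)·0.837^4·0.163^2 = 0.195600
C(6,5)·0.837^5·0.163^1 = 0.401759
C(6,6)·0.837^6·0.163^0 = 0.343837
Sum = 0.9920

0.9920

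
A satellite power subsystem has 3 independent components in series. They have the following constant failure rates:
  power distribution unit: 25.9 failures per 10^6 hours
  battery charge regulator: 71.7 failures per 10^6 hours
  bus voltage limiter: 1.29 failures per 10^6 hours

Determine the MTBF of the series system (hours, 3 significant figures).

10100

Series of exponential components: λ_sys = Σ λ_i
λ_sys = 0.0000259 + 0.0000717 + 0.00000129 = 9.8890e-05 /h
MTBF = 1 / λ_sys = 10100 h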